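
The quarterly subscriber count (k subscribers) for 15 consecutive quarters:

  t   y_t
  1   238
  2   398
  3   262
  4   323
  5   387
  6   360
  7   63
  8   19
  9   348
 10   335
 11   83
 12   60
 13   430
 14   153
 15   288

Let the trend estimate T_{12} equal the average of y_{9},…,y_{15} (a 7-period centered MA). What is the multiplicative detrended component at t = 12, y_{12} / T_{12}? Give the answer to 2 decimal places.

Trend T_12 = (348 + 335 + 83 + 60 + 430 + 153 + 288) / 7 = 1697/7 = 242.4286
Ratio to trend: 60 / 242.4286 = 0.25

0.25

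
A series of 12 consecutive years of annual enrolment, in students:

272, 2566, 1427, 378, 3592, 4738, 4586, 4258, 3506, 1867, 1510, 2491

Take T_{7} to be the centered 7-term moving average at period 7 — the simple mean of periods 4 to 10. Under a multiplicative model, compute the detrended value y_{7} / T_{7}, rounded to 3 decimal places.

1.400

Trend T_7 = (378 + 3592 + 4738 + 4586 + 4258 + 3506 + 1867) / 7 = 22925/7 = 3275.00000
Ratio to trend: 4586 / 3275.00000 = 1.400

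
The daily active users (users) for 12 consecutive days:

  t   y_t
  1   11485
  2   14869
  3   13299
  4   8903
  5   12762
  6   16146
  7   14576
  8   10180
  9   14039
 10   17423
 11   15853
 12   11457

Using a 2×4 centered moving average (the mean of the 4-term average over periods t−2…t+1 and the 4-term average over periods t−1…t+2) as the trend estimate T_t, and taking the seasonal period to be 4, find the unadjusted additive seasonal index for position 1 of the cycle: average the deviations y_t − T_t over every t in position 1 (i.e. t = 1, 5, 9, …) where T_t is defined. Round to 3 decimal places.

Season position 1 occurs at t = 5, 9 (where T_t is defined).
t=5: T_5 = 12937.12500; y_5 − T_5 = 12762 − 12937.12500 = -175.12500
t=9: T_9 = 14214.12500; y_9 − T_9 = 14039 − 14214.12500 = -175.12500
Mean deviation: (-175.12500 + -175.12500) / 2 = -175.125

-175.125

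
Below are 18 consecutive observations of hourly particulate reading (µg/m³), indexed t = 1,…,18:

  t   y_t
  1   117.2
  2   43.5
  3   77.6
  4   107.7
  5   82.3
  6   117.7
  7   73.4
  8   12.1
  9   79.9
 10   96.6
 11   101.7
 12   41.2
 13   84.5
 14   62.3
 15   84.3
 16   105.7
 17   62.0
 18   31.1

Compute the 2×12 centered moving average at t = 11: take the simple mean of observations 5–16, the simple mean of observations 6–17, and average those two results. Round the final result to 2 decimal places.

Sum over 5–16: 82.3 + 117.7 + 73.4 + 12.1 + 79.9 + 96.6 + 101.7 + 41.2 + 84.5 + 62.3 + 84.3 + 105.7 = 941.7
Sum over 6–17: 117.7 + 73.4 + 12.1 + 79.9 + 96.6 + 101.7 + 41.2 + 84.5 + 62.3 + 84.3 + 105.7 + 62.0 = 921.4
CMA at t=11 = (941.7 + 921.4) / (2·12) = 1863.1 / 24 = 77.63

77.63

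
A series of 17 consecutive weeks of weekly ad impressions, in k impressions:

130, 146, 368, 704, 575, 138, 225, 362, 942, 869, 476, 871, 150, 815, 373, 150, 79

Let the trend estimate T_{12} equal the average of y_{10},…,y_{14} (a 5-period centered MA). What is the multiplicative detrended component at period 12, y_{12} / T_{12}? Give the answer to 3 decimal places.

1.369

Trend T_12 = (869 + 476 + 871 + 150 + 815) / 5 = 3181/5 = 636.20000
Ratio to trend: 871 / 636.20000 = 1.369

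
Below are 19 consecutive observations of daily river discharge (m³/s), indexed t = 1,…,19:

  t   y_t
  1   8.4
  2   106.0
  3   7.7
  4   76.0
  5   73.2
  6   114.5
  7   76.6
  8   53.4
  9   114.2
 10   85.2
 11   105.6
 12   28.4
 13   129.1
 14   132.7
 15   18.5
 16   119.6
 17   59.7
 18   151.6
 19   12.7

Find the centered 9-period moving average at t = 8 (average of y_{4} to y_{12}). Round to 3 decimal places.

Sum of periods 4–12: 76.0 + 73.2 + 114.5 + 76.6 + 53.4 + 114.2 + 85.2 + 105.6 + 28.4 = 727.1
Divide by 9: 727.1 / 9 = 80.789

80.789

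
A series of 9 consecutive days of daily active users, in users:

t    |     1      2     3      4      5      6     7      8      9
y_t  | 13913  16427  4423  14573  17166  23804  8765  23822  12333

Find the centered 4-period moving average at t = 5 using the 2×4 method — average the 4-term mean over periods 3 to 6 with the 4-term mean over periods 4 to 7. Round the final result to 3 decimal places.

15534.250

Sum over 3–6: 4423 + 14573 + 17166 + 23804 = 59966
Sum over 4–7: 14573 + 17166 + 23804 + 8765 = 64308
CMA at t=5 = (59966 + 64308) / (2·4) = 124274 / 8 = 15534.250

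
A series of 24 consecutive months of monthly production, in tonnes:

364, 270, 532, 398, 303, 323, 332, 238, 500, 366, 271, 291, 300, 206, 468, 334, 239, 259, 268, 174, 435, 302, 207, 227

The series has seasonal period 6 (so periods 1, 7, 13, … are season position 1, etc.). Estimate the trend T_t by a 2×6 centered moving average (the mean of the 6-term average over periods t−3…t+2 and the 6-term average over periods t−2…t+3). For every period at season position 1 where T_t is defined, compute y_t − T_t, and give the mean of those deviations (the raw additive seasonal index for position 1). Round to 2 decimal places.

Season position 1 occurs at t = 7, 13, 19 (where T_t is defined).
t=7: T_7 = 346.3333; y_7 − T_7 = 332 − 346.3333 = -14.3333
t=13: T_13 = 314.3333; y_13 − T_13 = 300 − 314.3333 = -14.3333
t=19: T_19 = 282.1667; y_19 − T_19 = 268 − 282.1667 = -14.1667
Mean deviation: (-14.3333 + -14.3333 + -14.1667) / 3 = -14.28

-14.28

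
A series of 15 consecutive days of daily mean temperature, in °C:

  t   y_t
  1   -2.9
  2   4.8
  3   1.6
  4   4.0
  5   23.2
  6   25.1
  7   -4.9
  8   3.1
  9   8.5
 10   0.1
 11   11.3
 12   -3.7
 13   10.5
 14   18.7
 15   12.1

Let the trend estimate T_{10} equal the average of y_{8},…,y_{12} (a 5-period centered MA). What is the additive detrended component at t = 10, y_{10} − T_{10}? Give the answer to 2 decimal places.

Trend T_10 = (3.1 + 8.5 + 0.1 + 11.3 + (-3.7)) / 5 = 19.3/5 = 3.8600
Detrended value: 0.1 − 3.8600 = -3.76

-3.76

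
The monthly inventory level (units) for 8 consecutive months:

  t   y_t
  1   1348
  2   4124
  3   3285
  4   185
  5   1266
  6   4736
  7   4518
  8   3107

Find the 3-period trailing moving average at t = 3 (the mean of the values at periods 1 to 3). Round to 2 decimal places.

2919.00

Sum of periods 1–3: 1348 + 4124 + 3285 = 8757
Divide by 3: 8757 / 3 = 2919.00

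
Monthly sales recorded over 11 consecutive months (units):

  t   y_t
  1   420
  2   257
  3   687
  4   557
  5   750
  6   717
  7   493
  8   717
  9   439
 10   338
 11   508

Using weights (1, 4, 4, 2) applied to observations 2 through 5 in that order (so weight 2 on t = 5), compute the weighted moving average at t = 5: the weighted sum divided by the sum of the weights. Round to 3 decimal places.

Weighted sum: 1·257 + 4·687 + 4·557 + 2·750 = 257 + 2748 + 2228 + 1500 = 6733
Weight total: 1 + 4 + 4 + 2 = 11
WMA = 6733 / 11 = 612.091

612.091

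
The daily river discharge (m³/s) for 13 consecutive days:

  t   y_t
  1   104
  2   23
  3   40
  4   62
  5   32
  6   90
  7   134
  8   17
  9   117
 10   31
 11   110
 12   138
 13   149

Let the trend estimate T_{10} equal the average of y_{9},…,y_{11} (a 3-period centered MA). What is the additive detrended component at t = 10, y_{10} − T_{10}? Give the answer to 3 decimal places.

-55.000

Trend T_10 = (117 + 31 + 110) / 3 = 258/3 = 86.00000
Detrended value: 31 − 86.00000 = -55.000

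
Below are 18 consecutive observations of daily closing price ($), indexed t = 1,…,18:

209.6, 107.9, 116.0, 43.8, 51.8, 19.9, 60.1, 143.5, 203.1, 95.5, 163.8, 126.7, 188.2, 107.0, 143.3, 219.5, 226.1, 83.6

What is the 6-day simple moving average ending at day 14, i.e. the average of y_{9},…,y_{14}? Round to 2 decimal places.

147.38

Sum of periods 9–14: 203.1 + 95.5 + 163.8 + 126.7 + 188.2 + 107.0 = 884.3
Divide by 6: 884.3 / 6 = 147.38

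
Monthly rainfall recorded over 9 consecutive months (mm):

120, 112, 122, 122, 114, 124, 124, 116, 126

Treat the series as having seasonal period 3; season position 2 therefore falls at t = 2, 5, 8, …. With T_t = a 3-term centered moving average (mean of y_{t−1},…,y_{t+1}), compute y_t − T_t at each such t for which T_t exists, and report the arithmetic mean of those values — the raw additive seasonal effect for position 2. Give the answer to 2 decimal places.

-6.00

Season position 2 occurs at t = 2, 5, 8 (where T_t is defined).
t=2: T_2 = 118.0000; y_2 − T_2 = 112 − 118.0000 = -6.0000
t=5: T_5 = 120.0000; y_5 − T_5 = 114 − 120.0000 = -6.0000
t=8: T_8 = 122.0000; y_8 − T_8 = 116 − 122.0000 = -6.0000
Mean deviation: (-6.0000 + -6.0000 + -6.0000) / 3 = -6.00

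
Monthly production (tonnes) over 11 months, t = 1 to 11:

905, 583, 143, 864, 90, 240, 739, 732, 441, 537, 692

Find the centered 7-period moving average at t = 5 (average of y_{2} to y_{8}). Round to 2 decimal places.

484.43

Sum of periods 2–8: 583 + 143 + 864 + 90 + 240 + 739 + 732 = 3391
Divide by 7: 3391 / 7 = 484.43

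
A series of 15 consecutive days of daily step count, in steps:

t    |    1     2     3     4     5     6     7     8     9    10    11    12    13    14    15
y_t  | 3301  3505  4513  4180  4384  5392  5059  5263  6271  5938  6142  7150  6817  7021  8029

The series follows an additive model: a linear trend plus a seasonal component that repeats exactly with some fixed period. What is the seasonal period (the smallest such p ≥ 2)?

3

First differences y_{t+1} − y_t: 204, 1008, -333, 204, 1008, -333, 204, 1008, …
The difference pattern repeats every 3 terms and not for any smaller step, so p = 3.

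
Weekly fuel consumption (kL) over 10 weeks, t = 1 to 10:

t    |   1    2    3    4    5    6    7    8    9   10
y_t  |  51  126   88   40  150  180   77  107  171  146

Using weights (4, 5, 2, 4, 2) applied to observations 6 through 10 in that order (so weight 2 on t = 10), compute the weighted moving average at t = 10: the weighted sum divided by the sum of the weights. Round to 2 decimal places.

Weighted sum: 4·180 + 5·77 + 2·107 + 4·171 + 2·146 = 720 + 385 + 214 + 684 + 292 = 2295
Weight total: 4 + 5 + 2 + 4 + 2 = 17
WMA = 2295 / 17 = 135.00

135.00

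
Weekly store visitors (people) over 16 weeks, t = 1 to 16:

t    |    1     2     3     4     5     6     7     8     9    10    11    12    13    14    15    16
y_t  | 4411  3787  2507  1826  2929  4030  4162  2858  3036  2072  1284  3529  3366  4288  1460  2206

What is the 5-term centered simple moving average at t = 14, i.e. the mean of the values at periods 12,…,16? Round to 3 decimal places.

Sum of periods 12–16: 3529 + 3366 + 4288 + 1460 + 2206 = 14849
Divide by 5: 14849 / 5 = 2969.800

2969.800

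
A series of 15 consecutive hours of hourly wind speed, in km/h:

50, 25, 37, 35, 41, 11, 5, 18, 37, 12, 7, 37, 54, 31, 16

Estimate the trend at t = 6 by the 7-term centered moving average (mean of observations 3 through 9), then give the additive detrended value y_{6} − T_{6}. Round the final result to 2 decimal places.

-15.29

Trend T_6 = (37 + 35 + 41 + 11 + 5 + 18 + 37) / 7 = 184/7 = 26.2857
Detrended value: 11 − 26.2857 = -15.29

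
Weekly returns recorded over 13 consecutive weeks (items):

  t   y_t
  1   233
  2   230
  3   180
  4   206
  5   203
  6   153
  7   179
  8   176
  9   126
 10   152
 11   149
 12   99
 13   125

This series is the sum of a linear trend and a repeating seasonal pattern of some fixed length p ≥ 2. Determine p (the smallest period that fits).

First differences y_{t+1} − y_t: -3, -50, 26, -3, -50, 26, -3, -50, …
The difference pattern repeats every 3 terms and not for any smaller step, so p = 3.

3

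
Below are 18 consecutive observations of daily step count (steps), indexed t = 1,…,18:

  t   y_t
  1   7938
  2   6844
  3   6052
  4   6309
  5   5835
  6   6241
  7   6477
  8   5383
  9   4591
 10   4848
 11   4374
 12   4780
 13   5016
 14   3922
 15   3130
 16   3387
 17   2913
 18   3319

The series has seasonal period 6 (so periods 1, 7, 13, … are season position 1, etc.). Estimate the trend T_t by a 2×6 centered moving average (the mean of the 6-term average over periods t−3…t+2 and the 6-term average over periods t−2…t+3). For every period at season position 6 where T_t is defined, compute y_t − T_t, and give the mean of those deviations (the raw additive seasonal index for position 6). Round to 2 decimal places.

313.25

Season position 6 occurs at t = 6, 12 (where T_t is defined).
t=6: T_6 = 5927.7500; y_6 − T_6 = 6241 − 5927.7500 = 313.2500
t=12: T_12 = 4466.7500; y_12 − T_12 = 4780 − 4466.7500 = 313.2500
Mean deviation: (313.2500 + 313.2500) / 2 = 313.25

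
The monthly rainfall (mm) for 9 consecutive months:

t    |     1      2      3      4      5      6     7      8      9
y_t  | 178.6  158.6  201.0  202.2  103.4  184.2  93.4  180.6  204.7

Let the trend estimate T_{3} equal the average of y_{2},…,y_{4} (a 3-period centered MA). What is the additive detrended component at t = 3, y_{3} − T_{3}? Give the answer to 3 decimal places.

Trend T_3 = (158.6 + 201.0 + 202.2) / 3 = 561.8/3 = 187.26667
Detrended value: 201.0 − 187.26667 = 13.733

13.733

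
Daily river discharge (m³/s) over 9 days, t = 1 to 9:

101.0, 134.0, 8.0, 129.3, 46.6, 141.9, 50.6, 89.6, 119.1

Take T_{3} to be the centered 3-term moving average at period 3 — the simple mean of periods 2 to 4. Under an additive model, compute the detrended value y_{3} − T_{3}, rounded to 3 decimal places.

Trend T_3 = (134.0 + 8.0 + 129.3) / 3 = 271.3/3 = 90.43333
Detrended value: 8.0 − 90.43333 = -82.433

-82.433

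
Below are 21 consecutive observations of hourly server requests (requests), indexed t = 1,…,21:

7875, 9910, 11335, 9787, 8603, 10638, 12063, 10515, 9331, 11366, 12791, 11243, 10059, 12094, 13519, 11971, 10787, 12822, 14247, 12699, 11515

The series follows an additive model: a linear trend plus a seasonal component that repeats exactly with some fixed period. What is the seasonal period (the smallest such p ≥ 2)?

4

First differences y_{t+1} − y_t: 2035, 1425, -1548, -1184, 2035, 1425, -1548, -1184, 2035, 1425, …
The difference pattern repeats every 4 terms and not for any smaller step, so p = 4.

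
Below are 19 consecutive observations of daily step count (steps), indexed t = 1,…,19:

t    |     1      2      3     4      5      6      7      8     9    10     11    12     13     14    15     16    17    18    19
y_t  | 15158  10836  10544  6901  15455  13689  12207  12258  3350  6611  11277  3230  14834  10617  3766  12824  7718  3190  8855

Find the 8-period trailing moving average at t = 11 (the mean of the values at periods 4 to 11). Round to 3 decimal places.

Sum of periods 4–11: 6901 + 15455 + 13689 + 12207 + 12258 + 3350 + 6611 + 11277 = 81748
Divide by 8: 81748 / 8 = 10218.500

10218.500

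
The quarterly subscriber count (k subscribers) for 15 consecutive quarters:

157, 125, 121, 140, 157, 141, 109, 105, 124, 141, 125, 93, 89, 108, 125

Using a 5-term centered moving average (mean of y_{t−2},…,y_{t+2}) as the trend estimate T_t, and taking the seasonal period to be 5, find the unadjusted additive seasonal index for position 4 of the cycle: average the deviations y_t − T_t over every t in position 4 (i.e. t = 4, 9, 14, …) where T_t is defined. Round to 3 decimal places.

3.200

Season position 4 occurs at t = 4, 9 (where T_t is defined).
t=4: T_4 = 136.80000; y_4 − T_4 = 140 − 136.80000 = 3.20000
t=9: T_9 = 120.80000; y_9 − T_9 = 124 − 120.80000 = 3.20000
Mean deviation: (3.20000 + 3.20000) / 2 = 3.200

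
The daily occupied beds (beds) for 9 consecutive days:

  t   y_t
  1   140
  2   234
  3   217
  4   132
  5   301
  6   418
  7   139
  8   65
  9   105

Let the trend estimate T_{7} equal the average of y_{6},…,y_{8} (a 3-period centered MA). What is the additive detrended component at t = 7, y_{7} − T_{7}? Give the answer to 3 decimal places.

Trend T_7 = (418 + 139 + 65) / 3 = 622/3 = 207.33333
Detrended value: 139 − 207.33333 = -68.333

-68.333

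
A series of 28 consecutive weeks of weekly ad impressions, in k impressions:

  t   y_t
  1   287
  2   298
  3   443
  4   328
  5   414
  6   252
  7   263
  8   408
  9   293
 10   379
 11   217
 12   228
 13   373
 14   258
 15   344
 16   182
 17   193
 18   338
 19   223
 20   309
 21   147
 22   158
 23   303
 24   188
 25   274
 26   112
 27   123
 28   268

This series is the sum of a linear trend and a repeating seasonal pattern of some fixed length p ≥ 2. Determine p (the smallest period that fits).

First differences y_{t+1} − y_t: 11, 145, -115, 86, -162, 11, 145, -115, 86, -162, 11, 145, …
The difference pattern repeats every 5 terms and not for any smaller step, so p = 5.

5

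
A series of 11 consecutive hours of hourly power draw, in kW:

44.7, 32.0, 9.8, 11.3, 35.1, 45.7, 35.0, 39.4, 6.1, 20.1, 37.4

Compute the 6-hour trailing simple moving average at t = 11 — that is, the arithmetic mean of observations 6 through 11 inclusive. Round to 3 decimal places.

Sum of periods 6–11: 45.7 + 35.0 + 39.4 + 6.1 + 20.1 + 37.4 = 183.7
Divide by 6: 183.7 / 6 = 30.617

30.617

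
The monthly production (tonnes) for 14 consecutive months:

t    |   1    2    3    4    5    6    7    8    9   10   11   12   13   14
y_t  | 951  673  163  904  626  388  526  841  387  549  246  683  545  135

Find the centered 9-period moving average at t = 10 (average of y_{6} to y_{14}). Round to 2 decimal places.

Sum of periods 6–14: 388 + 526 + 841 + 387 + 549 + 246 + 683 + 545 + 135 = 4300
Divide by 9: 4300 / 9 = 477.78

477.78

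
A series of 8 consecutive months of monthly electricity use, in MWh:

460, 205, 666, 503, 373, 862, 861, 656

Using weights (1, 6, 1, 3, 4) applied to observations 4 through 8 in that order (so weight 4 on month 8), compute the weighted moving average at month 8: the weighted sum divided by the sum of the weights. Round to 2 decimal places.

587.33

Weighted sum: 1·503 + 6·373 + 1·862 + 3·861 + 4·656 = 503 + 2238 + 862 + 2583 + 2624 = 8810
Weight total: 1 + 6 + 1 + 3 + 4 = 15
WMA = 8810 / 15 = 587.33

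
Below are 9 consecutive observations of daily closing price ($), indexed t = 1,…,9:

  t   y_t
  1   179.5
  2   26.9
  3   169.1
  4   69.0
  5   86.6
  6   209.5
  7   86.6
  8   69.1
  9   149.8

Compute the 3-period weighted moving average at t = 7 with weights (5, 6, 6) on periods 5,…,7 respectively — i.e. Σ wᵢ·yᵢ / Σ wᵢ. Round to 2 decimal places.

Weighted sum: 5·86.6 + 6·209.5 + 6·86.6 = 433.0 + 1257.0 + 519.6 = 2209.6
Weight total: 5 + 6 + 6 = 17
WMA = 2209.6 / 17 = 129.98

129.98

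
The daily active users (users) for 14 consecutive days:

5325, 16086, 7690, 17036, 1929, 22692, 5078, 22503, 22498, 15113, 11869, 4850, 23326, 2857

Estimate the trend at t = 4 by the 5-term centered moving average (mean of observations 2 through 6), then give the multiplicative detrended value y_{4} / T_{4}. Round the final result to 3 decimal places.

1.302

Trend T_4 = (16086 + 7690 + 17036 + 1929 + 22692) / 5 = 65433/5 = 13086.60000
Ratio to trend: 17036 / 13086.60000 = 1.302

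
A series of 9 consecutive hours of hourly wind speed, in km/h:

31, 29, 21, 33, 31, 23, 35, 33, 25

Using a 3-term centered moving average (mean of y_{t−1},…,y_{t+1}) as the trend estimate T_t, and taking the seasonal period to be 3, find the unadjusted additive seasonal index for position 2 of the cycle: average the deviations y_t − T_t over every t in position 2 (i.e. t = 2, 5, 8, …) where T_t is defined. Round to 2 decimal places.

2.00

Season position 2 occurs at t = 2, 5, 8 (where T_t is defined).
t=2: T_2 = 27.0000; y_2 − T_2 = 29 − 27.0000 = 2.0000
t=5: T_5 = 29.0000; y_5 − T_5 = 31 − 29.0000 = 2.0000
t=8: T_8 = 31.0000; y_8 − T_8 = 33 − 31.0000 = 2.0000
Mean deviation: (2.0000 + 2.0000 + 2.0000) / 3 = 2.00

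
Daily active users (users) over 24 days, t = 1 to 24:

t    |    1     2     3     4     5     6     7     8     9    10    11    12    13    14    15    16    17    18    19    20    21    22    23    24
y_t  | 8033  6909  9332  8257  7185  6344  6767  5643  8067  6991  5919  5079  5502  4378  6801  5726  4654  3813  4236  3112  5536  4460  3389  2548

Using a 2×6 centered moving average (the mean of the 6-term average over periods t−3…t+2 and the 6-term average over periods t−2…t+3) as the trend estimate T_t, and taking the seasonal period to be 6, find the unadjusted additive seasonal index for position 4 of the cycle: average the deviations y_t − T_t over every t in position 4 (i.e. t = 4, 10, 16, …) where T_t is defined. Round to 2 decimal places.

Season position 4 occurs at t = 4, 10, 16 (where T_t is defined).
t=4: T_4 = 7571.1667; y_4 − T_4 = 8257 − 7571.1667 = 685.8333
t=10: T_10 = 6305.5833; y_10 − T_10 = 6991 − 6305.5833 = 685.4167
t=16: T_16 = 5040.1667; y_16 − T_16 = 5726 − 5040.1667 = 685.8333
Mean deviation: (685.8333 + 685.4167 + 685.8333) / 3 = 685.69

685.69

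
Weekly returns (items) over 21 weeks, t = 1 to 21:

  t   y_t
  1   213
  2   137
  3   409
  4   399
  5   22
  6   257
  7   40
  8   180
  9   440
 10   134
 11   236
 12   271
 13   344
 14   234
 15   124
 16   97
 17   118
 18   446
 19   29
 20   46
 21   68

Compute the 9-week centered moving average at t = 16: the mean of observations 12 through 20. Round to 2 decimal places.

Sum of periods 12–20: 271 + 344 + 234 + 124 + 97 + 118 + 446 + 29 + 46 = 1709
Divide by 9: 1709 / 9 = 189.89

189.89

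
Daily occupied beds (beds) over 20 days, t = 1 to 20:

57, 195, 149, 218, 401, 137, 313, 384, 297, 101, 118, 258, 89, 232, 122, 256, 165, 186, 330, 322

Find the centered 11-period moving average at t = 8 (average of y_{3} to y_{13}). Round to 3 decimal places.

Sum of periods 3–13: 149 + 218 + 401 + 137 + 313 + 384 + 297 + 101 + 118 + 258 + 89 = 2465
Divide by 11: 2465 / 11 = 224.091

224.091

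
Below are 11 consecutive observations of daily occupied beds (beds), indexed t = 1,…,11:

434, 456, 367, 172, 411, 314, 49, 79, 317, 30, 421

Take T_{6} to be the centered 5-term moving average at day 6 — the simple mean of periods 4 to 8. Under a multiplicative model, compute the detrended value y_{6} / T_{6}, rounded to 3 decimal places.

Trend T_6 = (172 + 411 + 314 + 49 + 79) / 5 = 1025/5 = 205.00000
Ratio to trend: 314 / 205.00000 = 1.532

1.532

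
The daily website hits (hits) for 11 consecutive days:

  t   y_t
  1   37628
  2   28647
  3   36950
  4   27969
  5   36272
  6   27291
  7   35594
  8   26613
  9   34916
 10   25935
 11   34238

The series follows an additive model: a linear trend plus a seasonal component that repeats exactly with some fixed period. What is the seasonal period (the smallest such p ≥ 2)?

First differences y_{t+1} − y_t: -8981, 8303, -8981, 8303, -8981, 8303, …
The difference pattern repeats every 2 terms and not for any smaller step, so p = 2.

2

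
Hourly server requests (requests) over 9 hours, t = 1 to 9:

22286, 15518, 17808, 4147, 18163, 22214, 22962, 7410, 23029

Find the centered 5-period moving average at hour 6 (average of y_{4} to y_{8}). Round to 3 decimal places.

14979.200

Sum of periods 4–8: 4147 + 18163 + 22214 + 22962 + 7410 = 74896
Divide by 5: 74896 / 5 = 14979.200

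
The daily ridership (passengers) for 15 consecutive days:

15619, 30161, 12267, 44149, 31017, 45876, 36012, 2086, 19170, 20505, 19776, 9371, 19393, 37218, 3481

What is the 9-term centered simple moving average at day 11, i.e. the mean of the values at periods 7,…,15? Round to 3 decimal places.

Sum of periods 7–15: 36012 + 2086 + 19170 + 20505 + 19776 + 9371 + 19393 + 37218 + 3481 = 167012
Divide by 9: 167012 / 9 = 18556.889

18556.889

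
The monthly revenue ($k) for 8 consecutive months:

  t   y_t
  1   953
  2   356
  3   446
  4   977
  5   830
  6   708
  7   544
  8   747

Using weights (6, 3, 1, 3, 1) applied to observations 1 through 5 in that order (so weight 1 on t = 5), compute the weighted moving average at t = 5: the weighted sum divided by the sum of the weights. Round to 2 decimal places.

785.21

Weighted sum: 6·953 + 3·356 + 1·446 + 3·977 + 1·830 = 5718 + 1068 + 446 + 2931 + 830 = 10993
Weight total: 6 + 3 + 1 + 3 + 1 = 14
WMA = 10993 / 14 = 785.21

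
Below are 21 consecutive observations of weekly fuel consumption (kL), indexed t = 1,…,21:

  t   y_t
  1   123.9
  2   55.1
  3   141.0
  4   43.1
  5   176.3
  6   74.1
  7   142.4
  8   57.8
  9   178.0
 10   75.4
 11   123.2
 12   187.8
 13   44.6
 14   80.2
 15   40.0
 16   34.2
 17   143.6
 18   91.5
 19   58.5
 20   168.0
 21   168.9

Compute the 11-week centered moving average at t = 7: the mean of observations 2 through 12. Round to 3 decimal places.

114.018

Sum of periods 2–12: 55.1 + 141.0 + 43.1 + 176.3 + 74.1 + 142.4 + 57.8 + 178.0 + 75.4 + 123.2 + 187.8 = 1254.2
Divide by 11: 1254.2 / 11 = 114.018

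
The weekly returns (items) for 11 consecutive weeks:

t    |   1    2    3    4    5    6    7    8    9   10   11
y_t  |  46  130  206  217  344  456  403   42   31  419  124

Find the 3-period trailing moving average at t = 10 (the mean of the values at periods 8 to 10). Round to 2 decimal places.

Sum of periods 8–10: 42 + 31 + 419 = 492
Divide by 3: 492 / 3 = 164.00

164.00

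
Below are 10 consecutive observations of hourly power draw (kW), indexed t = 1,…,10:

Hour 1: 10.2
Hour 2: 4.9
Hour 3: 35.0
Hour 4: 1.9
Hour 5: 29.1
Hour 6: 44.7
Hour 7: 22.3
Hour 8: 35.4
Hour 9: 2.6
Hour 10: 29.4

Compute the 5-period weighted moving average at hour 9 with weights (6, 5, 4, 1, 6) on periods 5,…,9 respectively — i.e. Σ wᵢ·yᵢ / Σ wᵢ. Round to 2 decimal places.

Weighted sum: 6·29.1 + 5·44.7 + 4·22.3 + 1·35.4 + 6·2.6 = 174.6 + 223.5 + 89.2 + 35.4 + 15.6 = 538.3
Weight total: 6 + 5 + 4 + 1 + 6 = 22
WMA = 538.3 / 22 = 24.47

24.47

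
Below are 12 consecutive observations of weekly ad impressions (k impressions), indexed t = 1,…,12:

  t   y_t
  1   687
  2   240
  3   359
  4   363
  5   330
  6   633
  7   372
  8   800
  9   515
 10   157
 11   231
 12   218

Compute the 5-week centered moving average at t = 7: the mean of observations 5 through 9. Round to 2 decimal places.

Sum of periods 5–9: 330 + 633 + 372 + 800 + 515 = 2650
Divide by 5: 2650 / 5 = 530.00

530.00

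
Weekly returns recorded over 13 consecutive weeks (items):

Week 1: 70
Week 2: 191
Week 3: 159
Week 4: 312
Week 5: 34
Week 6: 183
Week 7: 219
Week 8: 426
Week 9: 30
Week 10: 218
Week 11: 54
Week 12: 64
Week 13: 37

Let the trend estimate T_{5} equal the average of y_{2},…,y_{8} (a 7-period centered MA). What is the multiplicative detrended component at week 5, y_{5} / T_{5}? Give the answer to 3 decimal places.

0.156

Trend T_5 = (191 + 159 + 312 + 34 + 183 + 219 + 426) / 7 = 1524/7 = 217.71429
Ratio to trend: 34 / 217.71429 = 0.156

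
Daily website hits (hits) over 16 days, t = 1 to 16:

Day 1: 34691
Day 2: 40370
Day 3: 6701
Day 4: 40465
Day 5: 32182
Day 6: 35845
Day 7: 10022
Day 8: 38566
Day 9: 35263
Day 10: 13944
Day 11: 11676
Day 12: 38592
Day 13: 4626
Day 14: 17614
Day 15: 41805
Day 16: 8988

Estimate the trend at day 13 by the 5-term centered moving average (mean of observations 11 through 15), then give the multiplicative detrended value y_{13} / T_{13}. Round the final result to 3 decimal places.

0.202

Trend T_13 = (11676 + 38592 + 4626 + 17614 + 41805) / 5 = 114313/5 = 22862.60000
Ratio to trend: 4626 / 22862.60000 = 0.202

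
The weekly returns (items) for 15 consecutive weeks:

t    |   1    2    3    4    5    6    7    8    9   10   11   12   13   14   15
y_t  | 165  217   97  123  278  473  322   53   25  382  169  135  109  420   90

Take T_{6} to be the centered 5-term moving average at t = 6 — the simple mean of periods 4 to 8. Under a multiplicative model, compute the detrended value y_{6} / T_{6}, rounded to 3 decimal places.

Trend T_6 = (123 + 278 + 473 + 322 + 53) / 5 = 1249/5 = 249.80000
Ratio to trend: 473 / 249.80000 = 1.894

1.894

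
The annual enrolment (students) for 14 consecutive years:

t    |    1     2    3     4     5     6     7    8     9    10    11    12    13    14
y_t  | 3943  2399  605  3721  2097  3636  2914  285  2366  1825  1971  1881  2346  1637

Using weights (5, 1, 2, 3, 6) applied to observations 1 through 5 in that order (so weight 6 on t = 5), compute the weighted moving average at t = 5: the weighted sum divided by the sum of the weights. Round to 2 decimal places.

Weighted sum: 5·3943 + 1·2399 + 2·605 + 3·3721 + 6·2097 = 19715 + 2399 + 1210 + 11163 + 12582 = 47069
Weight total: 5 + 1 + 2 + 3 + 6 = 17
WMA = 47069 / 17 = 2768.76

2768.76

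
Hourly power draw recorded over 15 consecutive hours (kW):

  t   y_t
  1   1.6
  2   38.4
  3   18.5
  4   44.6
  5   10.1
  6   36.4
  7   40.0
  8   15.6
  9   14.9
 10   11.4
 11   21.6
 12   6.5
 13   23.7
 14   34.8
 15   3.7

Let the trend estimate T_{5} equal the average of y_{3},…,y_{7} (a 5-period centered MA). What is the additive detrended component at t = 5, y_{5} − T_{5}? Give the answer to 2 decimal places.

-19.82

Trend T_5 = (18.5 + 44.6 + 10.1 + 36.4 + 40.0) / 5 = 149.6/5 = 29.9200
Detrended value: 10.1 − 29.9200 = -19.82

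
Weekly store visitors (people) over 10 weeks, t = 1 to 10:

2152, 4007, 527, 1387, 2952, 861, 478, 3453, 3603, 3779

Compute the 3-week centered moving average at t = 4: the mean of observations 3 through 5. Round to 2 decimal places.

Sum of periods 3–5: 527 + 1387 + 2952 = 4866
Divide by 3: 4866 / 3 = 1622.00

1622.00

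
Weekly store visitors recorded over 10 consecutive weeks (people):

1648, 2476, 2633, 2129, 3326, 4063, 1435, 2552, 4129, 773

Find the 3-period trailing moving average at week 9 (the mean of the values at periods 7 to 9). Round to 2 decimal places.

Sum of periods 7–9: 1435 + 2552 + 4129 = 8116
Divide by 3: 8116 / 3 = 2705.33

2705.33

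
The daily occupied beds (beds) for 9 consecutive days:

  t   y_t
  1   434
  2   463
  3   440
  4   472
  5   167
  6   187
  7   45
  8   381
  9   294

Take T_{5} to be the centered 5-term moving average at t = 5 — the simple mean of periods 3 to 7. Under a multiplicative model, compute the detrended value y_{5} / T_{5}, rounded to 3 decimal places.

0.637

Trend T_5 = (440 + 472 + 167 + 187 + 45) / 5 = 1311/5 = 262.20000
Ratio to trend: 167 / 262.20000 = 0.637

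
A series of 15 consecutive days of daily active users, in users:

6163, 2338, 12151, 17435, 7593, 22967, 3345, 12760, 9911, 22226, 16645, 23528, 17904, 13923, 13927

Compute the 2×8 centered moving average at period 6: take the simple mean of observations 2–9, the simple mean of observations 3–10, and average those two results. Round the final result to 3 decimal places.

12305.500

Sum over 2–9: 2338 + 12151 + 17435 + 7593 + 22967 + 3345 + 12760 + 9911 = 88500
Sum over 3–10: 12151 + 17435 + 7593 + 22967 + 3345 + 12760 + 9911 + 22226 = 108388
CMA at t=6 = (88500 + 108388) / (2·8) = 196888 / 16 = 12305.500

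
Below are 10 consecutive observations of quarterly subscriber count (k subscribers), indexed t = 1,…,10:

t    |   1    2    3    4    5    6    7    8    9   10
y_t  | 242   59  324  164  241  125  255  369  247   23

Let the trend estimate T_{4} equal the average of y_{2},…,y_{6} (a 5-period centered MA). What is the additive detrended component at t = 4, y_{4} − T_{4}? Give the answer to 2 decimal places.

Trend T_4 = (59 + 324 + 164 + 241 + 125) / 5 = 913/5 = 182.6000
Detrended value: 164 − 182.6000 = -18.60

-18.60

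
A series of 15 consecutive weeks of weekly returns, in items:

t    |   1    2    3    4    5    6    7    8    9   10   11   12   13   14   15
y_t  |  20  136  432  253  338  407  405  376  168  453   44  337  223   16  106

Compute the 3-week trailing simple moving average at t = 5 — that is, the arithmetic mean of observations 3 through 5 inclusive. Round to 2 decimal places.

341.00

Sum of periods 3–5: 432 + 253 + 338 = 1023
Divide by 3: 1023 / 3 = 341.00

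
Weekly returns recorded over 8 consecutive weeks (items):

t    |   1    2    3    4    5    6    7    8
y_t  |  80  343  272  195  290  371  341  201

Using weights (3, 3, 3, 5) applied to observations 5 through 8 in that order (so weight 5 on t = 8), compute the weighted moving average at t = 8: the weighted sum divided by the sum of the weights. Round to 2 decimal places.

286.50

Weighted sum: 3·290 + 3·371 + 3·341 + 5·201 = 870 + 1113 + 1023 + 1005 = 4011
Weight total: 3 + 3 + 3 + 5 = 14
WMA = 4011 / 14 = 286.50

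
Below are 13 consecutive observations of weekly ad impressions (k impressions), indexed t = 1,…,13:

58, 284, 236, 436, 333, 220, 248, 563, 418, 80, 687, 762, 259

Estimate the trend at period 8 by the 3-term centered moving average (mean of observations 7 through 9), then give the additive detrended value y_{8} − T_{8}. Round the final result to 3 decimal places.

153.333

Trend T_8 = (248 + 563 + 418) / 3 = 1229/3 = 409.66667
Detrended value: 563 − 409.66667 = 153.333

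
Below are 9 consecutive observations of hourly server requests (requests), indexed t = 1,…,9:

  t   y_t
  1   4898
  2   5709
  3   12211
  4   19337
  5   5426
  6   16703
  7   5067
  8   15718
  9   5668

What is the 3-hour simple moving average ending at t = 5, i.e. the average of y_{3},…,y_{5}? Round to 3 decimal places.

12324.667

Sum of periods 3–5: 12211 + 19337 + 5426 = 36974
Divide by 3: 36974 / 3 = 12324.667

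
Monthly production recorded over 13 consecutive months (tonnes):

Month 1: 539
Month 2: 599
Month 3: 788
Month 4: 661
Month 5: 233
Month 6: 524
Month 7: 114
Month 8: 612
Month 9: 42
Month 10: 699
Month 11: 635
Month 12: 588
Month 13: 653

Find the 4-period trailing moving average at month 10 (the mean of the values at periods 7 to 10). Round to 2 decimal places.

Sum of periods 7–10: 114 + 612 + 42 + 699 = 1467
Divide by 4: 1467 / 4 = 366.75

366.75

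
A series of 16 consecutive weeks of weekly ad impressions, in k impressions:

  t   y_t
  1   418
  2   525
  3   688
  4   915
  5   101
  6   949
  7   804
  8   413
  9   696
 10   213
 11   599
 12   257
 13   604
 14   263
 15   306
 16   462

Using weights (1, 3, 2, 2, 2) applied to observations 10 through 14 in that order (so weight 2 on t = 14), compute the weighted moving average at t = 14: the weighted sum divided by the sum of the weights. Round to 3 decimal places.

425.800

Weighted sum: 1·213 + 3·599 + 2·257 + 2·604 + 2·263 = 213 + 1797 + 514 + 1208 + 526 = 4258
Weight total: 1 + 3 + 2 + 2 + 2 = 10
WMA = 4258 / 10 = 425.800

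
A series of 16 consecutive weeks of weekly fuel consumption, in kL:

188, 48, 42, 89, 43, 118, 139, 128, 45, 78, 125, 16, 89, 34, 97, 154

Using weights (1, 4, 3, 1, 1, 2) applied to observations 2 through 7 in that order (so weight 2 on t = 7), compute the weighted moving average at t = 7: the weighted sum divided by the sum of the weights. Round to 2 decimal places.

Weighted sum: 1·48 + 4·42 + 3·89 + 1·43 + 1·118 + 2·139 = 48 + 168 + 267 + 43 + 118 + 278 = 922
Weight total: 1 + 4 + 3 + 1 + 1 + 2 = 12
WMA = 922 / 12 = 76.83

76.83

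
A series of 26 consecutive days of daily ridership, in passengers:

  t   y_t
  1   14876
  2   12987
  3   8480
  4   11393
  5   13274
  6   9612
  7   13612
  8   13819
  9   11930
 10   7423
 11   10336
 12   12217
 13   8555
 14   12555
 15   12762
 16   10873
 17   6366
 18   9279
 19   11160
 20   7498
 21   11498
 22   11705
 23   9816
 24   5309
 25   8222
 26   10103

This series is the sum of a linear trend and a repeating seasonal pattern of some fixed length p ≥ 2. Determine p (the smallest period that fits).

7

First differences y_{t+1} − y_t: -1889, -4507, 2913, 1881, -3662, 4000, 207, -1889, -4507, 2913, 1881, -3662, 4000, 207, -1889, -4507, …
The difference pattern repeats every 7 terms and not for any smaller step, so p = 7.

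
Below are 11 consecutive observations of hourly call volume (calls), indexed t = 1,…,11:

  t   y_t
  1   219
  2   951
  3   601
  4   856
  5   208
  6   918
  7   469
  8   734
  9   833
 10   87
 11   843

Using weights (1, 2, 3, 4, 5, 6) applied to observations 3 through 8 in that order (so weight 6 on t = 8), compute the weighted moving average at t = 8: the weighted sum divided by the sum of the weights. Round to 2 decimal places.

Weighted sum: 1·601 + 2·856 + 3·208 + 4·918 + 5·469 + 6·734 = 601 + 1712 + 624 + 3672 + 2345 + 4404 = 13358
Weight total: 1 + 2 + 3 + 4 + 5 + 6 = 21
WMA = 13358 / 21 = 636.10

636.10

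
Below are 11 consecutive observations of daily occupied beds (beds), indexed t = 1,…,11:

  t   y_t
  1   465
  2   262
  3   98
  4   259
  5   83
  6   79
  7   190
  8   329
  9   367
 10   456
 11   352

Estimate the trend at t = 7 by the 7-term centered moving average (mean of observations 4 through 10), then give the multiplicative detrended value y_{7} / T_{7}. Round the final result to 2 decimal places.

Trend T_7 = (259 + 83 + 79 + 190 + 329 + 367 + 456) / 7 = 1763/7 = 251.8571
Ratio to trend: 190 / 251.8571 = 0.75

0.75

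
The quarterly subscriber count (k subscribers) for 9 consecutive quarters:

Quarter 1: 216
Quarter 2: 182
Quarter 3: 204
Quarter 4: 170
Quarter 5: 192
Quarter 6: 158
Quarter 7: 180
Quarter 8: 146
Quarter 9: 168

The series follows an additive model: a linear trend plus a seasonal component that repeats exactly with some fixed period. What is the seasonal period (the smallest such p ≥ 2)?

First differences y_{t+1} − y_t: -34, 22, -34, 22, -34, 22, …
The difference pattern repeats every 2 terms and not for any smaller step, so p = 2.

2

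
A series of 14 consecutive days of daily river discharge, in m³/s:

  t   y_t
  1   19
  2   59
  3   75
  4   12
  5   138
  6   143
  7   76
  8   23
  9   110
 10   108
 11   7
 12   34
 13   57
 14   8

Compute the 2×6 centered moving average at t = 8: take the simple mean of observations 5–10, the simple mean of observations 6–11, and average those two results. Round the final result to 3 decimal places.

88.750

Sum over 5–10: 138 + 143 + 76 + 23 + 110 + 108 = 598
Sum over 6–11: 143 + 76 + 23 + 110 + 108 + 7 = 467
CMA at t=8 = (598 + 467) / (2·6) = 1065 / 12 = 88.750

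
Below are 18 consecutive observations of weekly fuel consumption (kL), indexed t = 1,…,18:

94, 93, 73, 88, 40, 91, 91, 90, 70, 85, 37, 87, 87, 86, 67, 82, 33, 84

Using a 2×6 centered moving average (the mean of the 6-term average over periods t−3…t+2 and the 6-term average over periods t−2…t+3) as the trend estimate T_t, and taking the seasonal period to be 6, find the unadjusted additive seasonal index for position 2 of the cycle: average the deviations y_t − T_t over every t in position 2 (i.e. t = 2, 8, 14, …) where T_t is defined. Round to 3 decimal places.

12.208

Season position 2 occurs at t = 8, 14 (where T_t is defined).
t=8: T_8 = 77.58333; y_8 − T_8 = 90 − 77.58333 = 12.41667
t=14: T_14 = 74.00000; y_14 − T_14 = 86 − 74.00000 = 12.00000
Mean deviation: (12.41667 + 12.00000) / 2 = 12.208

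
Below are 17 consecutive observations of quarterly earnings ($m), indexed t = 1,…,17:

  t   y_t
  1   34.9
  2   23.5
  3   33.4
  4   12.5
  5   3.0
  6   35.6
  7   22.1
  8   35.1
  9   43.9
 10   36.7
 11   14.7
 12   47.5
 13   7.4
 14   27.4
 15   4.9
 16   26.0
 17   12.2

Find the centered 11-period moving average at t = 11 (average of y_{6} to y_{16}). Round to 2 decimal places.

27.39

Sum of periods 6–16: 35.6 + 22.1 + 35.1 + 43.9 + 36.7 + 14.7 + 47.5 + 7.4 + 27.4 + 4.9 + 26.0 = 301.3
Divide by 11: 301.3 / 11 = 27.39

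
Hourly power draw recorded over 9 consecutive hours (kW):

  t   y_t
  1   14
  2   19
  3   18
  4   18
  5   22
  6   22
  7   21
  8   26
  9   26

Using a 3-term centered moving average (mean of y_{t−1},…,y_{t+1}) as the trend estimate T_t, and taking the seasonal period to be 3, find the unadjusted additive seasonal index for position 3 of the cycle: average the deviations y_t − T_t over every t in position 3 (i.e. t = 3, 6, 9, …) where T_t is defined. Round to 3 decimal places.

Season position 3 occurs at t = 3, 6 (where T_t is defined).
t=3: T_3 = 18.33333; y_3 − T_3 = 18 − 18.33333 = -0.33333
t=6: T_6 = 21.66667; y_6 − T_6 = 22 − 21.66667 = 0.33333
Mean deviation: (-0.33333 + 0.33333) / 2 = 0.000

0.000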